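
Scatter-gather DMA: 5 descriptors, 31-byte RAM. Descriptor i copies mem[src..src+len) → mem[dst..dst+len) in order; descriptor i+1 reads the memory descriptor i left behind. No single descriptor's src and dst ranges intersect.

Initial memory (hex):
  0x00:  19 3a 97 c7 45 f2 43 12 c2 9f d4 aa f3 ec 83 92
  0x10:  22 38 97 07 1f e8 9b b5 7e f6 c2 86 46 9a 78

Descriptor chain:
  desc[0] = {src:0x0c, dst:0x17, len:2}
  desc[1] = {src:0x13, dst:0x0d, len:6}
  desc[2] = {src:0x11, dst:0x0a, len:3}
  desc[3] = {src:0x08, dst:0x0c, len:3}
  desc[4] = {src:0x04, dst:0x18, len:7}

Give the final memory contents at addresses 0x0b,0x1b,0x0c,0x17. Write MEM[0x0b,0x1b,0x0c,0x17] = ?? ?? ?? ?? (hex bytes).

#0 dst[0x17+2] := {0xf3,0xec}
#1 dst[0x0d+6] := {0x07,0x1f,0xe8,0x9b,0xf3,0xec}
#2 dst[0x0a+3] := {0xf3,0xec,0x07}
#3 dst[0x0c+3] := {0xc2,0x9f,0xf3}
#4 dst[0x18+7] := {0x45,0xf2,0x43,0x12,0xc2,0x9f,0xf3}
query mem[0x0b]=0xec, mem[0x1b]=0x12, mem[0x0c]=0xc2, mem[0x17]=0xf3

MEM[0x0b,0x1b,0x0c,0x17] = ec 12 c2 f3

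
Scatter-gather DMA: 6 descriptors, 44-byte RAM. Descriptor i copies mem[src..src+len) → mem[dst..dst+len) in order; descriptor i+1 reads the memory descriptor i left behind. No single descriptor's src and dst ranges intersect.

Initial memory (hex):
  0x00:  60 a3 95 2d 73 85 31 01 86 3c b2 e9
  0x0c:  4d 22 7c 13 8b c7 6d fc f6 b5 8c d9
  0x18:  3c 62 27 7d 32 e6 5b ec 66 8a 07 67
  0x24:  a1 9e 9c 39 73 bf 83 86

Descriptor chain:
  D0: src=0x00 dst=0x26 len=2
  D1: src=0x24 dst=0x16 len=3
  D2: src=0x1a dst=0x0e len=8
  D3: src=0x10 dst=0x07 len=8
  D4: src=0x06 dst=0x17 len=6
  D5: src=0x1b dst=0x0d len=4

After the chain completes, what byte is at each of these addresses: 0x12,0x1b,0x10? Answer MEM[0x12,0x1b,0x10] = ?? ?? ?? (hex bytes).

MEM[0x12,0x1b,0x10] = 5b ec 5b

#0 dst[0x26+2] := {0x60,0xa3}
#1 dst[0x16+3] := {0xa1,0x9e,0x60}
#2 dst[0x0e+8] := {0x27,0x7d,0x32,0xe6,0x5b,0xec,0x66,0x8a}
#3 dst[0x07+8] := {0x32,0xe6,0x5b,0xec,0x66,0x8a,0xa1,0x9e}
#4 dst[0x17+6] := {0x31,0x32,0xe6,0x5b,0xec,0x66}
#5 dst[0x0d+4] := {0xec,0x66,0xe6,0x5b}
query mem[0x12]=0x5b, mem[0x1b]=0xec, mem[0x10]=0x5b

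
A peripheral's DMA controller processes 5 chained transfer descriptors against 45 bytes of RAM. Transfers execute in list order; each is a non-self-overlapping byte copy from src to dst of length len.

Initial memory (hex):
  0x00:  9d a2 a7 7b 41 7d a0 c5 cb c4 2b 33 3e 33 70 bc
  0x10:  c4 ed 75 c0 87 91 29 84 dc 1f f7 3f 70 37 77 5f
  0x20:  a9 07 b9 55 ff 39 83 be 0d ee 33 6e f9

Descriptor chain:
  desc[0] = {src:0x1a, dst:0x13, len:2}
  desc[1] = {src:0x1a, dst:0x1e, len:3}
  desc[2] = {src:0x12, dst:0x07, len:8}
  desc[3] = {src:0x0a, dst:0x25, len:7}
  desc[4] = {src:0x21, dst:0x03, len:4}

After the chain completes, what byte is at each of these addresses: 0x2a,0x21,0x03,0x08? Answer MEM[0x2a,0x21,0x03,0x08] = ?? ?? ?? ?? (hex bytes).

D0: mem[0x13..0x14] <- [f7 3f]
D1: mem[0x1e..0x20] <- [f7 3f 70]
D2: mem[0x07..0x0e] <- [75 f7 3f 91 29 84 dc 1f]
D3: mem[0x25..0x2b] <- [91 29 84 dc 1f bc c4]
D4: mem[0x03..0x06] <- [07 b9 55 ff]
query mem[0x2a]=0xbc, mem[0x21]=0x07, mem[0x03]=0x07, mem[0x08]=0xf7

MEM[0x2a,0x21,0x03,0x08] = bc 07 07 f7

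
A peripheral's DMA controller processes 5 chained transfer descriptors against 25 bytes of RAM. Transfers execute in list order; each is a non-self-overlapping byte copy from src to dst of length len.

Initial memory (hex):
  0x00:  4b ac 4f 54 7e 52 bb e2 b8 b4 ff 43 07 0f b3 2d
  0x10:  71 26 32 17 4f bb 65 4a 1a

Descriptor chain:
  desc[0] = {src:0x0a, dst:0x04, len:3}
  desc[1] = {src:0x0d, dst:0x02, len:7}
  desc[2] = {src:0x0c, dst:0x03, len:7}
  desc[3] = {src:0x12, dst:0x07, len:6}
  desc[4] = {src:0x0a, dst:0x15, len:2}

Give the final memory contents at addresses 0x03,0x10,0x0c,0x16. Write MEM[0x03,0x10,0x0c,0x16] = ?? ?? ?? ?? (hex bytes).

  after D0: wrote 3B at 0x04 = ff4307
  after D1: wrote 7B at 0x02 = 0fb32d71263217
  after D2: wrote 7B at 0x03 = 070fb32d712632
  after D3: wrote 6B at 0x07 = 32174fbb654a
  after D4: wrote 2B at 0x15 = bb65
query mem[0x03]=0x07, mem[0x10]=0x71, mem[0x0c]=0x4a, mem[0x16]=0x65

MEM[0x03,0x10,0x0c,0x16] = 07 71 4a 65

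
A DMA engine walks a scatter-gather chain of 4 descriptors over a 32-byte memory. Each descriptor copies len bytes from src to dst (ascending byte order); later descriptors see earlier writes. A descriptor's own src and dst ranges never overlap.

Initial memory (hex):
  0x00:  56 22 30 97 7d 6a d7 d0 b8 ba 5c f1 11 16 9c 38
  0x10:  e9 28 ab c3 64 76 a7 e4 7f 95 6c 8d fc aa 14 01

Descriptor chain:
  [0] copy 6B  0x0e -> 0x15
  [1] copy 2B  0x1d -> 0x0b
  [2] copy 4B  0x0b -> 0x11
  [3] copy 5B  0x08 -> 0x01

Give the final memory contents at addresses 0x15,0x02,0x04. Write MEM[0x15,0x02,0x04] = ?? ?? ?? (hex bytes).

D0: mem[0x15..0x1a] <- [9c 38 e9 28 ab c3]
D1: mem[0x0b..0x0c] <- [aa 14]
D2: mem[0x11..0x14] <- [aa 14 16 9c]
D3: mem[0x01..0x05] <- [b8 ba 5c aa 14]
query mem[0x15]=0x9c, mem[0x02]=0xba, mem[0x04]=0xaa

MEM[0x15,0x02,0x04] = 9c ba aa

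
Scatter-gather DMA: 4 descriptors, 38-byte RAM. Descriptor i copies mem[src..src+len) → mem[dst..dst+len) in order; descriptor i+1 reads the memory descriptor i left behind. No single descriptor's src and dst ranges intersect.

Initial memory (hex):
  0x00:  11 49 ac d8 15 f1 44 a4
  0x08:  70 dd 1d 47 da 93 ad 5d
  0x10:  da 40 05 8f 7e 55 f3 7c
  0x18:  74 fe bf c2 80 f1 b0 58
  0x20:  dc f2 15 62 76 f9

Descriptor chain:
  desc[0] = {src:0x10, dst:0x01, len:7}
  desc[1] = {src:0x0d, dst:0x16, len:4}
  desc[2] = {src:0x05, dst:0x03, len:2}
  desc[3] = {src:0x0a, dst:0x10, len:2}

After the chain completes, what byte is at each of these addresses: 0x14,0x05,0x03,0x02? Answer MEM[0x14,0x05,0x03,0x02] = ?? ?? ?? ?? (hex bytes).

MEM[0x14,0x05,0x03,0x02] = 7e 7e 7e 40

  after D0: wrote 7B at 0x01 = da40058f7e55f3
  after D1: wrote 4B at 0x16 = 93ad5dda
  after D2: wrote 2B at 0x03 = 7e55
  after D3: wrote 2B at 0x10 = 1d47
query mem[0x14]=0x7e, mem[0x05]=0x7e, mem[0x03]=0x7e, mem[0x02]=0x40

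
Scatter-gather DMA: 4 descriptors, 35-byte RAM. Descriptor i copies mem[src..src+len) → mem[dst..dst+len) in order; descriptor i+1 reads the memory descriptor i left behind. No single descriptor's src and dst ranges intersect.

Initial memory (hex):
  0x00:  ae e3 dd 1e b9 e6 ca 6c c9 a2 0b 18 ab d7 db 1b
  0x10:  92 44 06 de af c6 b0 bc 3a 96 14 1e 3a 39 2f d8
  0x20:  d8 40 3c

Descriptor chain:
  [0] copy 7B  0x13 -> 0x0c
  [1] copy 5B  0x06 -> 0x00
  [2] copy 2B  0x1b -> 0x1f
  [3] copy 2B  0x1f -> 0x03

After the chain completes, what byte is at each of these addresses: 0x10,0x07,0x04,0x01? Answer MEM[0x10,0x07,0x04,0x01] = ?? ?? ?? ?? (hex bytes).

[0] 0x13->0x0c len=7 : de af c6 b0 bc 3a 96
[1] 0x06->0x00 len=5 : ca 6c c9 a2 0b
[2] 0x1b->0x1f len=2 : 1e 3a
[3] 0x1f->0x03 len=2 : 1e 3a
query mem[0x10]=0xbc, mem[0x07]=0x6c, mem[0x04]=0x3a, mem[0x01]=0x6c

MEM[0x10,0x07,0x04,0x01] = bc 6c 3a 6c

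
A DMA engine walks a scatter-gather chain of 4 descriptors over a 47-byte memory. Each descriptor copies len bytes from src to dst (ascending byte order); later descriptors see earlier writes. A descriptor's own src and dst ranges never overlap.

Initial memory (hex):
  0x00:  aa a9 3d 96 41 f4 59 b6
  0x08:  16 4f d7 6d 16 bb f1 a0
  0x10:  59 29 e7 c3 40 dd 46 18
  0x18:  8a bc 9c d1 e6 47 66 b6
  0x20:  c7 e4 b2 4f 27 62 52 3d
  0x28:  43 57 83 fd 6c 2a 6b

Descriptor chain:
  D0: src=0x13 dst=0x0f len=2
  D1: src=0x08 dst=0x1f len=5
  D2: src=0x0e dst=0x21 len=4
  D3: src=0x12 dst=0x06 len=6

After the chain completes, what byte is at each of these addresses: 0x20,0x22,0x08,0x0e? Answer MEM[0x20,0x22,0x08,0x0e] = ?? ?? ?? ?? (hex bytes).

  after D0: wrote 2B at 0x0f = c340
  after D1: wrote 5B at 0x1f = 164fd76d16
  after D2: wrote 4B at 0x21 = f1c34029
  after D3: wrote 6B at 0x06 = e7c340dd4618
query mem[0x20]=0x4f, mem[0x22]=0xc3, mem[0x08]=0x40, mem[0x0e]=0xf1

MEM[0x20,0x22,0x08,0x0e] = 4f c3 40 f1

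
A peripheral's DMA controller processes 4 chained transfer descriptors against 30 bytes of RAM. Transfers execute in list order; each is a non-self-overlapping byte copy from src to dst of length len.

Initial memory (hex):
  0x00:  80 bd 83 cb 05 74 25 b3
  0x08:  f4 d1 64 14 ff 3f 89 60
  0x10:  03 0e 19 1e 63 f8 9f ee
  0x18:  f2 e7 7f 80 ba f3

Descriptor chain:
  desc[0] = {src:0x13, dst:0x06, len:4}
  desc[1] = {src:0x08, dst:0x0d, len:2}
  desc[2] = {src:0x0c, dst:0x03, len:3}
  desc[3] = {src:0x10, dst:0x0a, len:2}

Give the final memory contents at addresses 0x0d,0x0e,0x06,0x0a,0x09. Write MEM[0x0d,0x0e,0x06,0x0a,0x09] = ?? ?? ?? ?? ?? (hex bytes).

[0] 0x13->0x06 len=4 : 1e 63 f8 9f
[1] 0x08->0x0d len=2 : f8 9f
[2] 0x0c->0x03 len=3 : ff f8 9f
[3] 0x10->0x0a len=2 : 03 0e
query mem[0x0d]=0xf8, mem[0x0e]=0x9f, mem[0x06]=0x1e, mem[0x0a]=0x03, mem[0x09]=0x9f

MEM[0x0d,0x0e,0x06,0x0a,0x09] = f8 9f 1e 03 9f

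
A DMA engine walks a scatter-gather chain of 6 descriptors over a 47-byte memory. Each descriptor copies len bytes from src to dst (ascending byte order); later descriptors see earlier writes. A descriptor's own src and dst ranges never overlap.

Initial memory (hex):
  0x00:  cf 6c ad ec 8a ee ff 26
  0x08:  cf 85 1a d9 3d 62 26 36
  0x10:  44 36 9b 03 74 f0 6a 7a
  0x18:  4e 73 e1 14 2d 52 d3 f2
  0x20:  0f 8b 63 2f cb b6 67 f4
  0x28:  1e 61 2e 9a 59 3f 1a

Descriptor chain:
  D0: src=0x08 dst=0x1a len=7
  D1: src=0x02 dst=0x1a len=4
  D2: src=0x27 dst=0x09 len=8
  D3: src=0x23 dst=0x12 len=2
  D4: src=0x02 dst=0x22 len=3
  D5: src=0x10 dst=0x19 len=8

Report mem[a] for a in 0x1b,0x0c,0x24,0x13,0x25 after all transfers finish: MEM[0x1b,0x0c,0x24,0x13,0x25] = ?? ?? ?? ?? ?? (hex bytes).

#0 dst[0x1a+7] := {0xcf,0x85,0x1a,0xd9,0x3d,0x62,0x26}
#1 dst[0x1a+4] := {0xad,0xec,0x8a,0xee}
#2 dst[0x09+8] := {0xf4,0x1e,0x61,0x2e,0x9a,0x59,0x3f,0x1a}
#3 dst[0x12+2] := {0x2f,0xcb}
#4 dst[0x22+3] := {0xad,0xec,0x8a}
#5 dst[0x19+8] := {0x1a,0x36,0x2f,0xcb,0x74,0xf0,0x6a,0x7a}
query mem[0x1b]=0x2f, mem[0x0c]=0x2e, mem[0x24]=0x8a, mem[0x13]=0xcb, mem[0x25]=0xb6

MEM[0x1b,0x0c,0x24,0x13,0x25] = 2f 2e 8a cb b6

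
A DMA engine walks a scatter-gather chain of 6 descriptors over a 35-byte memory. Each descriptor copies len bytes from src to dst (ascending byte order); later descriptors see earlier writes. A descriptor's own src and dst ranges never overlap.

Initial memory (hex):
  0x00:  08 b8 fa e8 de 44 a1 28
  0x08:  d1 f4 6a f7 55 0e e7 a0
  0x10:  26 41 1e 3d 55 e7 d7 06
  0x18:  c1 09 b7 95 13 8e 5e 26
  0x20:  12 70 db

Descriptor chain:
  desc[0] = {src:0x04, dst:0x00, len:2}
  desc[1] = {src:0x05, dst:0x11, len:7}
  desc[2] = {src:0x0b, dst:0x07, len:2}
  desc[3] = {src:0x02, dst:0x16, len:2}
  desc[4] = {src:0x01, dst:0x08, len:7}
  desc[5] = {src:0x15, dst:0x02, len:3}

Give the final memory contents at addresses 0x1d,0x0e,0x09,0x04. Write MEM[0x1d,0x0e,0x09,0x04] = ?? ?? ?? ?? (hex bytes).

MEM[0x1d,0x0e,0x09,0x04] = 8e f7 fa e8

D0: mem[0x00..0x01] <- [de 44]
D1: mem[0x11..0x17] <- [44 a1 28 d1 f4 6a f7]
D2: mem[0x07..0x08] <- [f7 55]
D3: mem[0x16..0x17] <- [fa e8]
D4: mem[0x08..0x0e] <- [44 fa e8 de 44 a1 f7]
D5: mem[0x02..0x04] <- [f4 fa e8]
query mem[0x1d]=0x8e, mem[0x0e]=0xf7, mem[0x09]=0xfa, mem[0x04]=0xe8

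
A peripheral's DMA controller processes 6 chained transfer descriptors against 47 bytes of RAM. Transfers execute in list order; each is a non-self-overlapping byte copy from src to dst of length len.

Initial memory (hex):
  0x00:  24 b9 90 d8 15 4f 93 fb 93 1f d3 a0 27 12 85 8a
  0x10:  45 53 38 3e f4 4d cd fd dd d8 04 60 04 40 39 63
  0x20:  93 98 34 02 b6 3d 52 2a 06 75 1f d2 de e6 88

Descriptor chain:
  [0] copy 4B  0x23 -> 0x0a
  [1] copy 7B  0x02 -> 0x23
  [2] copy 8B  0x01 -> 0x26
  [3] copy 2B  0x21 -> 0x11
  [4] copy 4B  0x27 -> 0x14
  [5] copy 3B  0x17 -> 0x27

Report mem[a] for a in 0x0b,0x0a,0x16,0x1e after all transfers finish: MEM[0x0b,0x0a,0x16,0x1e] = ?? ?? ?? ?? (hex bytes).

  after D0: wrote 4B at 0x0a = 02b63d52
  after D1: wrote 7B at 0x23 = 90d8154f93fb93
  after D2: wrote 8B at 0x26 = b990d8154f93fb93
  after D3: wrote 2B at 0x11 = 9834
  after D4: wrote 4B at 0x14 = 90d8154f
  after D5: wrote 3B at 0x27 = 4fddd8
query mem[0x0b]=0xb6, mem[0x0a]=0x02, mem[0x16]=0x15, mem[0x1e]=0x39

MEM[0x0b,0x0a,0x16,0x1e] = b6 02 15 39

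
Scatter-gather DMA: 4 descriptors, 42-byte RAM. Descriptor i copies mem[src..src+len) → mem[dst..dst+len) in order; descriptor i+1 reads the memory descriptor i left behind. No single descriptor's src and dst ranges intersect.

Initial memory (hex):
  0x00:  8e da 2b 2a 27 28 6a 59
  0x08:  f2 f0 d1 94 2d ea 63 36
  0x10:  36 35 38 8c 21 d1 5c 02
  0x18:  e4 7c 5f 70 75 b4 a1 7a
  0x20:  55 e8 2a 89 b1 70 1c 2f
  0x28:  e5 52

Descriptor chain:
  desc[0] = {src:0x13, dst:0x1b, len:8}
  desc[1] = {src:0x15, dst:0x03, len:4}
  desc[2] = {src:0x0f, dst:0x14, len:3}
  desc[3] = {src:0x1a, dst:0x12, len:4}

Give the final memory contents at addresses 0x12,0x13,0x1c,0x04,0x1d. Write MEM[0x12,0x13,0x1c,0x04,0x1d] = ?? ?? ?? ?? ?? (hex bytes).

MEM[0x12,0x13,0x1c,0x04,0x1d] = 5f 8c 21 5c d1

[0] 0x13->0x1b len=8 : 8c 21 d1 5c 02 e4 7c 5f
[1] 0x15->0x03 len=4 : d1 5c 02 e4
[2] 0x0f->0x14 len=3 : 36 36 35
[3] 0x1a->0x12 len=4 : 5f 8c 21 d1
query mem[0x12]=0x5f, mem[0x13]=0x8c, mem[0x1c]=0x21, mem[0x04]=0x5c, mem[0x1d]=0xd1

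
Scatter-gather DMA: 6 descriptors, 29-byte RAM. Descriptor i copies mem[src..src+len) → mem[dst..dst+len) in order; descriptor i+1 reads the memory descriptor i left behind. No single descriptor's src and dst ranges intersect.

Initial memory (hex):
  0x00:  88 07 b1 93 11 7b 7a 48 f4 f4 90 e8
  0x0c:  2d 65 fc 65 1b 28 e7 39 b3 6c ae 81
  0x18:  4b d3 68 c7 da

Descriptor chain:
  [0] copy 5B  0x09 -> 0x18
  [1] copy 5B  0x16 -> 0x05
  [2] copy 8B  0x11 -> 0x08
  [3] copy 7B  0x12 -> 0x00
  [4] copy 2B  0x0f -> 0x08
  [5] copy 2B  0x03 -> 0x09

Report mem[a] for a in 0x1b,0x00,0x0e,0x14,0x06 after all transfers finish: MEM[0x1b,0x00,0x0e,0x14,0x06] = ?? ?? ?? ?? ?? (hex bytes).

[0] 0x09->0x18 len=5 : f4 90 e8 2d 65
[1] 0x16->0x05 len=5 : ae 81 f4 90 e8
[2] 0x11->0x08 len=8 : 28 e7 39 b3 6c ae 81 f4
[3] 0x12->0x00 len=7 : e7 39 b3 6c ae 81 f4
[4] 0x0f->0x08 len=2 : f4 1b
[5] 0x03->0x09 len=2 : 6c ae
query mem[0x1b]=0x2d, mem[0x00]=0xe7, mem[0x0e]=0x81, mem[0x14]=0xb3, mem[0x06]=0xf4

MEM[0x1b,0x00,0x0e,0x14,0x06] = 2d e7 81 b3 f4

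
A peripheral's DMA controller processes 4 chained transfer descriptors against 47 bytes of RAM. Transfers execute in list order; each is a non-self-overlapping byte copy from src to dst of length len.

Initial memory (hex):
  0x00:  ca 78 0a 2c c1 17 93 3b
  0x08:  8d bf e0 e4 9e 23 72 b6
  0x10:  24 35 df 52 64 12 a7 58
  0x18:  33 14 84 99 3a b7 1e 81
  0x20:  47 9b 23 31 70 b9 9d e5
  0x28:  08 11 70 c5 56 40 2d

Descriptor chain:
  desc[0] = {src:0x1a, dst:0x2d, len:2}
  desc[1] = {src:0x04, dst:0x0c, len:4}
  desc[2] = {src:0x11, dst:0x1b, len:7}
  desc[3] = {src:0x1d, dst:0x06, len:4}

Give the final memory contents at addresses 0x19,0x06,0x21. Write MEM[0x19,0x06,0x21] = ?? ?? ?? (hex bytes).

#0 dst[0x2d+2] := {0x84,0x99}
#1 dst[0x0c+4] := {0xc1,0x17,0x93,0x3b}
#2 dst[0x1b+7] := {0x35,0xdf,0x52,0x64,0x12,0xa7,0x58}
#3 dst[0x06+4] := {0x52,0x64,0x12,0xa7}
query mem[0x19]=0x14, mem[0x06]=0x52, mem[0x21]=0x58

MEM[0x19,0x06,0x21] = 14 52 58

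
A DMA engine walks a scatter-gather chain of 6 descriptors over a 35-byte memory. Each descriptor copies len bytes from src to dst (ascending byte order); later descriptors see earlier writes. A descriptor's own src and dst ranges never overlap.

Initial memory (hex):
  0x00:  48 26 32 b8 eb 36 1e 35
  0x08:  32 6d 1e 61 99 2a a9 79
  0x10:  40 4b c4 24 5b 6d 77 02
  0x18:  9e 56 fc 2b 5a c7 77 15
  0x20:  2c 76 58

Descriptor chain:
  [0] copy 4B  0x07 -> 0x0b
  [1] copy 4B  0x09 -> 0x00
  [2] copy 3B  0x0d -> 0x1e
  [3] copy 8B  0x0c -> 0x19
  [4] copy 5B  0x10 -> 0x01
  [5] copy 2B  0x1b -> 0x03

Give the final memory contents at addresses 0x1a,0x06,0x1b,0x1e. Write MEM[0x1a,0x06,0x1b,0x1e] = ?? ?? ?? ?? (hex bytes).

#0 dst[0x0b+4] := {0x35,0x32,0x6d,0x1e}
#1 dst[0x00+4] := {0x6d,0x1e,0x35,0x32}
#2 dst[0x1e+3] := {0x6d,0x1e,0x79}
#3 dst[0x19+8] := {0x32,0x6d,0x1e,0x79,0x40,0x4b,0xc4,0x24}
#4 dst[0x01+5] := {0x40,0x4b,0xc4,0x24,0x5b}
#5 dst[0x03+2] := {0x1e,0x79}
query mem[0x1a]=0x6d, mem[0x06]=0x1e, mem[0x1b]=0x1e, mem[0x1e]=0x4b

MEM[0x1a,0x06,0x1b,0x1e] = 6d 1e 1e 4b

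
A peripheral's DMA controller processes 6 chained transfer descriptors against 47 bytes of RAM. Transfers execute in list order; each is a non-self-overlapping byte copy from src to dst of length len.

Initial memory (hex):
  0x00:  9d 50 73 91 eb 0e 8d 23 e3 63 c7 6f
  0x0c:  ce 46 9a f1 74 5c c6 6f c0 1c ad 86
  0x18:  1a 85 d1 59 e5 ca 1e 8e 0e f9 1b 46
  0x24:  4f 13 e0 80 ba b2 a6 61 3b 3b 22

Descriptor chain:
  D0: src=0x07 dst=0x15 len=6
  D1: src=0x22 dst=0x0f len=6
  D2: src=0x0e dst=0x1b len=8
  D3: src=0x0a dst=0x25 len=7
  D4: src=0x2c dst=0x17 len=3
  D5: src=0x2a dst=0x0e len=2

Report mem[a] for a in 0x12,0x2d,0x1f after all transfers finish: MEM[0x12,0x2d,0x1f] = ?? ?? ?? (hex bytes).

#0 dst[0x15+6] := {0x23,0xe3,0x63,0xc7,0x6f,0xce}
#1 dst[0x0f+6] := {0x1b,0x46,0x4f,0x13,0xe0,0x80}
#2 dst[0x1b+8] := {0x9a,0x1b,0x46,0x4f,0x13,0xe0,0x80,0x23}
#3 dst[0x25+7] := {0xc7,0x6f,0xce,0x46,0x9a,0x1b,0x46}
#4 dst[0x17+3] := {0x3b,0x3b,0x22}
#5 dst[0x0e+2] := {0x1b,0x46}
query mem[0x12]=0x13, mem[0x2d]=0x3b, mem[0x1f]=0x13

MEM[0x12,0x2d,0x1f] = 13 3b 13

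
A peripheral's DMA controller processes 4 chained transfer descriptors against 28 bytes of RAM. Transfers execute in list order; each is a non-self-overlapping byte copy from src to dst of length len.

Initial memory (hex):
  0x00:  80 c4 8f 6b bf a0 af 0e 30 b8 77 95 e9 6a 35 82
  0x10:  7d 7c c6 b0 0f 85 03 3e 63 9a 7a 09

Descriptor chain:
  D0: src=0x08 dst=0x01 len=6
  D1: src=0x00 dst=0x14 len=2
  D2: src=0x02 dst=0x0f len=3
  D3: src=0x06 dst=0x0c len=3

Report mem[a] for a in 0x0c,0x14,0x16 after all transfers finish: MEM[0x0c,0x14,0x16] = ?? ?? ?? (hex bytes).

MEM[0x0c,0x14,0x16] = 6a 80 03

  after D0: wrote 6B at 0x01 = 30b87795e96a
  after D1: wrote 2B at 0x14 = 8030
  after D2: wrote 3B at 0x0f = b87795
  after D3: wrote 3B at 0x0c = 6a0e30
query mem[0x0c]=0x6a, mem[0x14]=0x80, mem[0x16]=0x03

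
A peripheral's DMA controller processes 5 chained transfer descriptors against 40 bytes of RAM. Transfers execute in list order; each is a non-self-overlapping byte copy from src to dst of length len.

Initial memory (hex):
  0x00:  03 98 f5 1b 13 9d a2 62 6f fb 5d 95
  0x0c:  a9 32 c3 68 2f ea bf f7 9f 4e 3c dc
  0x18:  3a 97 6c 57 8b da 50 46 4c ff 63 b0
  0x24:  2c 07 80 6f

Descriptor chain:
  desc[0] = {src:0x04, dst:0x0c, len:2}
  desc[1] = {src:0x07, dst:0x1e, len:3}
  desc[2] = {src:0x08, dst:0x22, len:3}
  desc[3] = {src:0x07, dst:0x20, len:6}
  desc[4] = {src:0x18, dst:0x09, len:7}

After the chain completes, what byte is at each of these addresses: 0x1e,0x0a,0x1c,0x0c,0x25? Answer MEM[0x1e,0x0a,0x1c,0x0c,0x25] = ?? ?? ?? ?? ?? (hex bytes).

  after D0: wrote 2B at 0x0c = 139d
  after D1: wrote 3B at 0x1e = 626ffb
  after D2: wrote 3B at 0x22 = 6ffb5d
  after D3: wrote 6B at 0x20 = 626ffb5d9513
  after D4: wrote 7B at 0x09 = 3a976c578bda62
query mem[0x1e]=0x62, mem[0x0a]=0x97, mem[0x1c]=0x8b, mem[0x0c]=0x57, mem[0x25]=0x13

MEM[0x1e,0x0a,0x1c,0x0c,0x25] = 62 97 8b 57 13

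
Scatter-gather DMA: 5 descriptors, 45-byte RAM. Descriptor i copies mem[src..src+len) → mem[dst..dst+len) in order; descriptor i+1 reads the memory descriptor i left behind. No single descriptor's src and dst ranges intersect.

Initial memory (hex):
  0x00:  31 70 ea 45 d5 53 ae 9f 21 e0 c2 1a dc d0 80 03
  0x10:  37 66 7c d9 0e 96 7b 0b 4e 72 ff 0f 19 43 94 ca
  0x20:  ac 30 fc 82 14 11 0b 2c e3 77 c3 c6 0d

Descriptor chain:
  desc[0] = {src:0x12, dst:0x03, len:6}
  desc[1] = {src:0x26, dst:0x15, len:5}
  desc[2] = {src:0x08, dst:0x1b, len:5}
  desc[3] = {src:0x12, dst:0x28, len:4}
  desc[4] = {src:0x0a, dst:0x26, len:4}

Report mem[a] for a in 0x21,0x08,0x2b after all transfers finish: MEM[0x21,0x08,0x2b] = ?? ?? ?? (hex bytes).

MEM[0x21,0x08,0x2b] = 30 0b 0b

#0 dst[0x03+6] := {0x7c,0xd9,0x0e,0x96,0x7b,0x0b}
#1 dst[0x15+5] := {0x0b,0x2c,0xe3,0x77,0xc3}
#2 dst[0x1b+5] := {0x0b,0xe0,0xc2,0x1a,0xdc}
#3 dst[0x28+4] := {0x7c,0xd9,0x0e,0x0b}
#4 dst[0x26+4] := {0xc2,0x1a,0xdc,0xd0}
query mem[0x21]=0x30, mem[0x08]=0x0b, mem[0x2b]=0x0b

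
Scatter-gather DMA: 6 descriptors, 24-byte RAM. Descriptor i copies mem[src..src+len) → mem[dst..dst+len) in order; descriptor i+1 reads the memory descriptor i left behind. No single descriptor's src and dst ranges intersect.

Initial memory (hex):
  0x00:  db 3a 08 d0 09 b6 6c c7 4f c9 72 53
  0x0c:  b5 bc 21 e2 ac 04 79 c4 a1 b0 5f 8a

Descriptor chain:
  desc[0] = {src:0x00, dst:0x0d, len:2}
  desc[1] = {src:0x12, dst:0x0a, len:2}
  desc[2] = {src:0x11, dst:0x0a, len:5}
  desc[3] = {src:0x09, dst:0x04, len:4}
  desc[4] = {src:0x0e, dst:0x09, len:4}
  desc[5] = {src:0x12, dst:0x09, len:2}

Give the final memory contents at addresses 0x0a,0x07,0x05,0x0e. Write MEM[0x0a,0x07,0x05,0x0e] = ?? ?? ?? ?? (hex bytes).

[0] 0x00->0x0d len=2 : db 3a
[1] 0x12->0x0a len=2 : 79 c4
[2] 0x11->0x0a len=5 : 04 79 c4 a1 b0
[3] 0x09->0x04 len=4 : c9 04 79 c4
[4] 0x0e->0x09 len=4 : b0 e2 ac 04
[5] 0x12->0x09 len=2 : 79 c4
query mem[0x0a]=0xc4, mem[0x07]=0xc4, mem[0x05]=0x04, mem[0x0e]=0xb0

MEM[0x0a,0x07,0x05,0x0e] = c4 c4 04 b0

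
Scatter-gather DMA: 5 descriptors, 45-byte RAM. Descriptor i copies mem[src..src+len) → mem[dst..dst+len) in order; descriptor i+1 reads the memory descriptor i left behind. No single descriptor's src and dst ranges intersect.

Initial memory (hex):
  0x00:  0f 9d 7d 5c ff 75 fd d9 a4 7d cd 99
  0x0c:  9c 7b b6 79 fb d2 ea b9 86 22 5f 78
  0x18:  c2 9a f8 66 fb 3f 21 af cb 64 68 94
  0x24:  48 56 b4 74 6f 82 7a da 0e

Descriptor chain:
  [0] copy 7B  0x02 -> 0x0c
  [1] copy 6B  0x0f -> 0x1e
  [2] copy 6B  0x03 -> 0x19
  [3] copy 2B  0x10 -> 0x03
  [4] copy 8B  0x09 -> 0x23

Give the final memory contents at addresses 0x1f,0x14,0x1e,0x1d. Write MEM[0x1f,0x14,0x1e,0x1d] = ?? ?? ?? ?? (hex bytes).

MEM[0x1f,0x14,0x1e,0x1d] = fd 86 a4 d9

[0] 0x02->0x0c len=7 : 7d 5c ff 75 fd d9 a4
[1] 0x0f->0x1e len=6 : 75 fd d9 a4 b9 86
[2] 0x03->0x19 len=6 : 5c ff 75 fd d9 a4
[3] 0x10->0x03 len=2 : fd d9
[4] 0x09->0x23 len=8 : 7d cd 99 7d 5c ff 75 fd
query mem[0x1f]=0xfd, mem[0x14]=0x86, mem[0x1e]=0xa4, mem[0x1d]=0xd9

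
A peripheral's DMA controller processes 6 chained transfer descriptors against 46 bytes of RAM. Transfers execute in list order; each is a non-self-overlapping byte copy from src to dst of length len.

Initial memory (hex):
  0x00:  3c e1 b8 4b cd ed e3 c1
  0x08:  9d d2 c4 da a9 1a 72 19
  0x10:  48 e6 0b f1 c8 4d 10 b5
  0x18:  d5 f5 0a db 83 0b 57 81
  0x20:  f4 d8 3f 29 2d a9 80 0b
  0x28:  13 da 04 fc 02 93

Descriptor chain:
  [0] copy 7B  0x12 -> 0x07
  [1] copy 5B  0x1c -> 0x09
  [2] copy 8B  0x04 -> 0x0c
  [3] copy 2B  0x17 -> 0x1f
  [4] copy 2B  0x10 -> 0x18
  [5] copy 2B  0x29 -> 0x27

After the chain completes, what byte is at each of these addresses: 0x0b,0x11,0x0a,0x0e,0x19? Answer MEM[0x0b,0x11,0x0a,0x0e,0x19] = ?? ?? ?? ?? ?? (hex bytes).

MEM[0x0b,0x11,0x0a,0x0e,0x19] = 57 83 0b e3 83

  after D0: wrote 7B at 0x07 = 0bf1c84d10b5d5
  after D1: wrote 5B at 0x09 = 830b5781f4
  after D2: wrote 8B at 0x0c = cdede30bf1830b57
  after D3: wrote 2B at 0x1f = b5d5
  after D4: wrote 2B at 0x18 = f183
  after D5: wrote 2B at 0x27 = da04
query mem[0x0b]=0x57, mem[0x11]=0x83, mem[0x0a]=0x0b, mem[0x0e]=0xe3, mem[0x19]=0x83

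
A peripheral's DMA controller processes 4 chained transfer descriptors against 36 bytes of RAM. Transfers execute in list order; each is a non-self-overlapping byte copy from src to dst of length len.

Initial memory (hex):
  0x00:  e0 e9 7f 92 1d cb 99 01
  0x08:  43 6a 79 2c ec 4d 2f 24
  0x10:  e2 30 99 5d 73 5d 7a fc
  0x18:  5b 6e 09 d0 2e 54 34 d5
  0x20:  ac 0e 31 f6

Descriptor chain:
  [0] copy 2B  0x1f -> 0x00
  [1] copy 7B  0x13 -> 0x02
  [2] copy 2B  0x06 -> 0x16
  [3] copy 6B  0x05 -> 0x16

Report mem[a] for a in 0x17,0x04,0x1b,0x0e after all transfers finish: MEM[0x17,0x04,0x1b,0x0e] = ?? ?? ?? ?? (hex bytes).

[0] 0x1f->0x00 len=2 : d5 ac
[1] 0x13->0x02 len=7 : 5d 73 5d 7a fc 5b 6e
[2] 0x06->0x16 len=2 : fc 5b
[3] 0x05->0x16 len=6 : 7a fc 5b 6e 6a 79
query mem[0x17]=0xfc, mem[0x04]=0x5d, mem[0x1b]=0x79, mem[0x0e]=0x2f

MEM[0x17,0x04,0x1b,0x0e] = fc 5d 79 2f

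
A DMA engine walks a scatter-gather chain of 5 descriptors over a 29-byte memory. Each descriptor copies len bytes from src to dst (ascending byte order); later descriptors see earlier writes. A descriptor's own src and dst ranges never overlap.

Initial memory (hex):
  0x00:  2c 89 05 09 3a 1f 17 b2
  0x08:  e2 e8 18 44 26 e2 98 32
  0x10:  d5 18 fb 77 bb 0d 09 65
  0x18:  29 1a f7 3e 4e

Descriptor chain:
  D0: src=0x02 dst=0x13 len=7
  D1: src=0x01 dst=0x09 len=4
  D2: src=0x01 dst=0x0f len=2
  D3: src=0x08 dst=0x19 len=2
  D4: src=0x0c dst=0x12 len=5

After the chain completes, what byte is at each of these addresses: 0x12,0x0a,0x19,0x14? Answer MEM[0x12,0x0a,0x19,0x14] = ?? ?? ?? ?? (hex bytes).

  after D0: wrote 7B at 0x13 = 05093a1f17b2e2
  after D1: wrote 4B at 0x09 = 8905093a
  after D2: wrote 2B at 0x0f = 8905
  after D3: wrote 2B at 0x19 = e289
  after D4: wrote 5B at 0x12 = 3ae2988905
query mem[0x12]=0x3a, mem[0x0a]=0x05, mem[0x19]=0xe2, mem[0x14]=0x98

MEM[0x12,0x0a,0x19,0x14] = 3a 05 e2 98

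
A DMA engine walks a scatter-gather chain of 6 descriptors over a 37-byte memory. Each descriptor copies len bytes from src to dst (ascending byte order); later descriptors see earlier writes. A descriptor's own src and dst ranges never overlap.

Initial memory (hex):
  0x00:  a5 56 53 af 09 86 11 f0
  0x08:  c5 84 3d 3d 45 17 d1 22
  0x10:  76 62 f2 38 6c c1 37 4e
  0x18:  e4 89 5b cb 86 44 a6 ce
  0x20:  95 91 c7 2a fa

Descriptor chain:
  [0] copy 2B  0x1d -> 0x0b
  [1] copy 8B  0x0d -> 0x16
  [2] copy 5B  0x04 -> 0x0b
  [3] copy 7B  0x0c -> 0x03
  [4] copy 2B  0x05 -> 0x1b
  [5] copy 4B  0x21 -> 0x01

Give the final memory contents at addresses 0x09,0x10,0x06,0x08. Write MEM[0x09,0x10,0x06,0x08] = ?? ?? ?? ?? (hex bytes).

  after D0: wrote 2B at 0x0b = 44a6
  after D1: wrote 8B at 0x16 = 17d1227662f2386c
  after D2: wrote 5B at 0x0b = 098611f0c5
  after D3: wrote 7B at 0x03 = 8611f0c57662f2
  after D4: wrote 2B at 0x1b = f0c5
  after D5: wrote 4B at 0x01 = 91c72afa
query mem[0x09]=0xf2, mem[0x10]=0x76, mem[0x06]=0xc5, mem[0x08]=0x62

MEM[0x09,0x10,0x06,0x08] = f2 76 c5 62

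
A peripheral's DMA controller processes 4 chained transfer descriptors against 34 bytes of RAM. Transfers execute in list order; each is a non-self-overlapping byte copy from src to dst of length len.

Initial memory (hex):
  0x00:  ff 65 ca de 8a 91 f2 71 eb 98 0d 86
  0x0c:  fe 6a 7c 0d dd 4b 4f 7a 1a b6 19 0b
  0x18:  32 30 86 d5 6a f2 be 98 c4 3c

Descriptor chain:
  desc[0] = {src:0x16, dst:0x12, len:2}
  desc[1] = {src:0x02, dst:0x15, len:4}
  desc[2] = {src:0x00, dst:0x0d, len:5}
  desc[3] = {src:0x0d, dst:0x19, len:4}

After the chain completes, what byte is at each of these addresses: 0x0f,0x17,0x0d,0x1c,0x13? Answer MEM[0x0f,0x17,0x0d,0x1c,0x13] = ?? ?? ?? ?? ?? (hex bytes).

MEM[0x0f,0x17,0x0d,0x1c,0x13] = ca 8a ff de 0b

[0] 0x16->0x12 len=2 : 19 0b
[1] 0x02->0x15 len=4 : ca de 8a 91
[2] 0x00->0x0d len=5 : ff 65 ca de 8a
[3] 0x0d->0x19 len=4 : ff 65 ca de
query mem[0x0f]=0xca, mem[0x17]=0x8a, mem[0x0d]=0xff, mem[0x1c]=0xde, mem[0x13]=0x0b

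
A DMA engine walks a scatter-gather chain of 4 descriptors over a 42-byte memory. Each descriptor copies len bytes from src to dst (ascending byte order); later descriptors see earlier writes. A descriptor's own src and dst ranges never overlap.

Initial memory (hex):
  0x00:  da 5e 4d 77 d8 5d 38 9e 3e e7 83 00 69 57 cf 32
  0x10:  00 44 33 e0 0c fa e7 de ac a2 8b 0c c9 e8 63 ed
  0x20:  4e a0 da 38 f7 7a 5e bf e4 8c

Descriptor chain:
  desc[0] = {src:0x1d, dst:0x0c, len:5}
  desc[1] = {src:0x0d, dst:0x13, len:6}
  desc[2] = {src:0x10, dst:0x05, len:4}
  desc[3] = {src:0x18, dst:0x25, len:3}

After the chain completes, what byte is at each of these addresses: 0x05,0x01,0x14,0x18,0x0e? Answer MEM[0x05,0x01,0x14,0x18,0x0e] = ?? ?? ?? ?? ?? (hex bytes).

MEM[0x05,0x01,0x14,0x18,0x0e] = a0 5e ed 33 ed

#0 dst[0x0c+5] := {0xe8,0x63,0xed,0x4e,0xa0}
#1 dst[0x13+6] := {0x63,0xed,0x4e,0xa0,0x44,0x33}
#2 dst[0x05+4] := {0xa0,0x44,0x33,0x63}
#3 dst[0x25+3] := {0x33,0xa2,0x8b}
query mem[0x05]=0xa0, mem[0x01]=0x5e, mem[0x14]=0xed, mem[0x18]=0x33, mem[0x0e]=0xed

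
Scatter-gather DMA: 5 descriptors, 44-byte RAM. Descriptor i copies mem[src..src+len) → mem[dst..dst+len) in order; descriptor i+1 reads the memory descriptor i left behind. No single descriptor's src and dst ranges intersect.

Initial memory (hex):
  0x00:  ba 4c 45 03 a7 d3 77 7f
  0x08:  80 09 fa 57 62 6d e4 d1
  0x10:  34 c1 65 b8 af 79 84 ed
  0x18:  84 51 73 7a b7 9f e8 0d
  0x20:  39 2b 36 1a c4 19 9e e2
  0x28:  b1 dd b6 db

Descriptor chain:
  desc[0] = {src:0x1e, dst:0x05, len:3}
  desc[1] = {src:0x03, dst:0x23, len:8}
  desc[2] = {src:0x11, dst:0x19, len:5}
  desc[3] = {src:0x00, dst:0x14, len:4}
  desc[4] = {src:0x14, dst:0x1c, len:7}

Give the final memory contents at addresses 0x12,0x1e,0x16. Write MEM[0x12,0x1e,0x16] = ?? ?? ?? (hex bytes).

MEM[0x12,0x1e,0x16] = 65 45 45

#0 dst[0x05+3] := {0xe8,0x0d,0x39}
#1 dst[0x23+8] := {0x03,0xa7,0xe8,0x0d,0x39,0x80,0x09,0xfa}
#2 dst[0x19+5] := {0xc1,0x65,0xb8,0xaf,0x79}
#3 dst[0x14+4] := {0xba,0x4c,0x45,0x03}
#4 dst[0x1c+7] := {0xba,0x4c,0x45,0x03,0x84,0xc1,0x65}
query mem[0x12]=0x65, mem[0x1e]=0x45, mem[0x16]=0x45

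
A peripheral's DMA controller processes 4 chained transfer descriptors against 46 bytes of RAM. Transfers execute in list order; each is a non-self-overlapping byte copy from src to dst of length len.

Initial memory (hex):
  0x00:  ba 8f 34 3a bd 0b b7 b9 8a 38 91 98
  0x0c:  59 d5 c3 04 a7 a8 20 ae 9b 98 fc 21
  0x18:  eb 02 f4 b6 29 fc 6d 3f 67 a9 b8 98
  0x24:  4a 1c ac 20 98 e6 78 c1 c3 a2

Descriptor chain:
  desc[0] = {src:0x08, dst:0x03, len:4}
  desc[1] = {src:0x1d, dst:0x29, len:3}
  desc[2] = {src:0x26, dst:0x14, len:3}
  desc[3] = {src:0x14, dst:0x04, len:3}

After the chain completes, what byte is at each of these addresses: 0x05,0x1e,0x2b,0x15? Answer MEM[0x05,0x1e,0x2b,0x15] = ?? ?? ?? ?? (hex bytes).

#0 dst[0x03+4] := {0x8a,0x38,0x91,0x98}
#1 dst[0x29+3] := {0xfc,0x6d,0x3f}
#2 dst[0x14+3] := {0xac,0x20,0x98}
#3 dst[0x04+3] := {0xac,0x20,0x98}
query mem[0x05]=0x20, mem[0x1e]=0x6d, mem[0x2b]=0x3f, mem[0x15]=0x20

MEM[0x05,0x1e,0x2b,0x15] = 20 6d 3f 20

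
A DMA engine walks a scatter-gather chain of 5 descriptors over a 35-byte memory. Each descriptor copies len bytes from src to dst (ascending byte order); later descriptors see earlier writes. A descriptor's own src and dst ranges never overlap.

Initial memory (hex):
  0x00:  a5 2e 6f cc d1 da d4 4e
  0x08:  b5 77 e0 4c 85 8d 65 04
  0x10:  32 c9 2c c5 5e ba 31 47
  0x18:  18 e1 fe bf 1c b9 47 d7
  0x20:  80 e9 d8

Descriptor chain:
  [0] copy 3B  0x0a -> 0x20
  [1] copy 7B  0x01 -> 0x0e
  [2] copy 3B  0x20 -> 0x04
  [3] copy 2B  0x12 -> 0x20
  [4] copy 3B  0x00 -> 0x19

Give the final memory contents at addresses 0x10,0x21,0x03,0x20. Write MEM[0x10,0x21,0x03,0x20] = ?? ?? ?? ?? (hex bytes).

  after D0: wrote 3B at 0x20 = e04c85
  after D1: wrote 7B at 0x0e = 2e6fccd1dad44e
  after D2: wrote 3B at 0x04 = e04c85
  after D3: wrote 2B at 0x20 = dad4
  after D4: wrote 3B at 0x19 = a52e6f
query mem[0x10]=0xcc, mem[0x21]=0xd4, mem[0x03]=0xcc, mem[0x20]=0xda

MEM[0x10,0x21,0x03,0x20] = cc d4 cc da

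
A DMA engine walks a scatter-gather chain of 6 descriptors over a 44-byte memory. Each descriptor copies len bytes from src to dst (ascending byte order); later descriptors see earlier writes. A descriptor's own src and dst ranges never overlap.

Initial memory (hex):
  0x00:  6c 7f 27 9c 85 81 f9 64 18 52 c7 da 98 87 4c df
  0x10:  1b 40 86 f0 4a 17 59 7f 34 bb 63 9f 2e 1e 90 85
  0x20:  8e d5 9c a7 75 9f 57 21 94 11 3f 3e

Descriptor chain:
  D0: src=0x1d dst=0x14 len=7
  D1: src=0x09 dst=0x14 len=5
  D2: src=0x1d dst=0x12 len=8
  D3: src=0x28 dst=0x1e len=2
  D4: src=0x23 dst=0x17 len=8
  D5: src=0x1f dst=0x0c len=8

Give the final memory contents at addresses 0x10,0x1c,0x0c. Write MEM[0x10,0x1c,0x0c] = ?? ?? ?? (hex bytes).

MEM[0x10,0x1c,0x0c] = a7 94 11

  after D0: wrote 7B at 0x14 = 1e90858ed59ca7
  after D1: wrote 5B at 0x14 = 52c7da9887
  after D2: wrote 8B at 0x12 = 1e90858ed59ca775
  after D3: wrote 2B at 0x1e = 9411
  after D4: wrote 8B at 0x17 = a7759f572194113f
  after D5: wrote 8B at 0x0c = 118ed59ca7759f57
query mem[0x10]=0xa7, mem[0x1c]=0x94, mem[0x0c]=0x11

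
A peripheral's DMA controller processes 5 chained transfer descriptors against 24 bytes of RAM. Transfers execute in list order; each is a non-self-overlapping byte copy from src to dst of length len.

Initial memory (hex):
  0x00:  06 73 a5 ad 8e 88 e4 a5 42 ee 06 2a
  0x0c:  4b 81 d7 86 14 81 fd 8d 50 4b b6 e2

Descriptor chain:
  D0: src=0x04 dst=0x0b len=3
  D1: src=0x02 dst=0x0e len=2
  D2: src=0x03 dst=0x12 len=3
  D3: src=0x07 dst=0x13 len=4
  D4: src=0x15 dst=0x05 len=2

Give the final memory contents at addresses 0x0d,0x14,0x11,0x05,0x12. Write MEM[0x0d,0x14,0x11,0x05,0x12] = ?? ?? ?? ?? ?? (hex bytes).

MEM[0x0d,0x14,0x11,0x05,0x12] = e4 42 81 ee ad

[0] 0x04->0x0b len=3 : 8e 88 e4
[1] 0x02->0x0e len=2 : a5 ad
[2] 0x03->0x12 len=3 : ad 8e 88
[3] 0x07->0x13 len=4 : a5 42 ee 06
[4] 0x15->0x05 len=2 : ee 06
query mem[0x0d]=0xe4, mem[0x14]=0x42, mem[0x11]=0x81, mem[0x05]=0xee, mem[0x12]=0xad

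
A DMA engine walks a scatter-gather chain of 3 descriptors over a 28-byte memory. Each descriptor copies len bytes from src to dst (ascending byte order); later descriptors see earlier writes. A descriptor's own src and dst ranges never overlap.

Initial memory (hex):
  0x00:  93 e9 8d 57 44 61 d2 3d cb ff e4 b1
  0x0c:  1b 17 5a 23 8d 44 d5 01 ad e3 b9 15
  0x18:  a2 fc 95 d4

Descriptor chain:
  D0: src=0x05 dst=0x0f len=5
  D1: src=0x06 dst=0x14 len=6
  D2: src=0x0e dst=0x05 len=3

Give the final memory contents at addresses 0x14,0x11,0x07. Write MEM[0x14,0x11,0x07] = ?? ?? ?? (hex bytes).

MEM[0x14,0x11,0x07] = d2 3d d2

#0 dst[0x0f+5] := {0x61,0xd2,0x3d,0xcb,0xff}
#1 dst[0x14+6] := {0xd2,0x3d,0xcb,0xff,0xe4,0xb1}
#2 dst[0x05+3] := {0x5a,0x61,0xd2}
query mem[0x14]=0xd2, mem[0x11]=0x3d, mem[0x07]=0xd2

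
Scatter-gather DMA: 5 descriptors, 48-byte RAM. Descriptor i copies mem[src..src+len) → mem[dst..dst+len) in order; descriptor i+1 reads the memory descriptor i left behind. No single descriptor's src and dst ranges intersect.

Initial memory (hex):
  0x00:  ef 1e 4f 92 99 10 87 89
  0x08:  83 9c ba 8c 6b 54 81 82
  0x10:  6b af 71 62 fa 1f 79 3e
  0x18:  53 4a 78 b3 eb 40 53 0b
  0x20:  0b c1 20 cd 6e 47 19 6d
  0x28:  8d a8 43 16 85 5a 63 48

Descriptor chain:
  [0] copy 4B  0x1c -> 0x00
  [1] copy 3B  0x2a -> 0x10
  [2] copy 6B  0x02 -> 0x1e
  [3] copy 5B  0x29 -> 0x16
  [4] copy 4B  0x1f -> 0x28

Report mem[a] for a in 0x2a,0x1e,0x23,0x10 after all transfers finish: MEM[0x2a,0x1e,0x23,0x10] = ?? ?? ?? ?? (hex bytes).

MEM[0x2a,0x1e,0x23,0x10] = 10 53 89 43

[0] 0x1c->0x00 len=4 : eb 40 53 0b
[1] 0x2a->0x10 len=3 : 43 16 85
[2] 0x02->0x1e len=6 : 53 0b 99 10 87 89
[3] 0x29->0x16 len=5 : a8 43 16 85 5a
[4] 0x1f->0x28 len=4 : 0b 99 10 87
query mem[0x2a]=0x10, mem[0x1e]=0x53, mem[0x23]=0x89, mem[0x10]=0x43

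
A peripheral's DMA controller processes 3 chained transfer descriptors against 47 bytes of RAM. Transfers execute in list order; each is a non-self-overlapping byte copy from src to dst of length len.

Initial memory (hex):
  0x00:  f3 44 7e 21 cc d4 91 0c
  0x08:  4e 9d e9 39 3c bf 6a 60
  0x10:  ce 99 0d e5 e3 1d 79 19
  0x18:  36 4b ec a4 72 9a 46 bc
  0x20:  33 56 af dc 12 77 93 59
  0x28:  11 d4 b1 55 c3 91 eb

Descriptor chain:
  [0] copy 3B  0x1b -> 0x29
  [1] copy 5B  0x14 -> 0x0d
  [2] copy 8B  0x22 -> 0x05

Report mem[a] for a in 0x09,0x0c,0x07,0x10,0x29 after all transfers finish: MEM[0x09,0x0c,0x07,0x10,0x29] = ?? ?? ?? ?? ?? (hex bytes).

MEM[0x09,0x0c,0x07,0x10,0x29] = 93 a4 12 19 a4

D0: mem[0x29..0x2b] <- [a4 72 9a]
D1: mem[0x0d..0x11] <- [e3 1d 79 19 36]
D2: mem[0x05..0x0c] <- [af dc 12 77 93 59 11 a4]
query mem[0x09]=0x93, mem[0x0c]=0xa4, mem[0x07]=0x12, mem[0x10]=0x19, mem[0x29]=0xa4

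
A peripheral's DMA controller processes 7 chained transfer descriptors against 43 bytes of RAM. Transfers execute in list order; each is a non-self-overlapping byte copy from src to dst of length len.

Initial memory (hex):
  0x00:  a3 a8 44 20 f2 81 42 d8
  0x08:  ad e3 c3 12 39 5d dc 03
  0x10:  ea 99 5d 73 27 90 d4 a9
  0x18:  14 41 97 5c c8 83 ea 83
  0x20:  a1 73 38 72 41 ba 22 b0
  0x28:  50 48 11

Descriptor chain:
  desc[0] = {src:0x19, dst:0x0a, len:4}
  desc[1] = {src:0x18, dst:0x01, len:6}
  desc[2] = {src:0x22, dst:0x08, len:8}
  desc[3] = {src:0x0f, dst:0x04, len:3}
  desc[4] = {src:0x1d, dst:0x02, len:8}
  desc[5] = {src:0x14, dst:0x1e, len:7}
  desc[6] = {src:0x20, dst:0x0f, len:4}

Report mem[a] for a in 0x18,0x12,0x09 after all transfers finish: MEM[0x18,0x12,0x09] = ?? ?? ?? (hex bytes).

MEM[0x18,0x12,0x09] = 14 41 41

D0: mem[0x0a..0x0d] <- [41 97 5c c8]
D1: mem[0x01..0x06] <- [14 41 97 5c c8 83]
D2: mem[0x08..0x0f] <- [38 72 41 ba 22 b0 50 48]
D3: mem[0x04..0x06] <- [48 ea 99]
D4: mem[0x02..0x09] <- [83 ea 83 a1 73 38 72 41]
D5: mem[0x1e..0x24] <- [27 90 d4 a9 14 41 97]
D6: mem[0x0f..0x12] <- [d4 a9 14 41]
query mem[0x18]=0x14, mem[0x12]=0x41, mem[0x09]=0x41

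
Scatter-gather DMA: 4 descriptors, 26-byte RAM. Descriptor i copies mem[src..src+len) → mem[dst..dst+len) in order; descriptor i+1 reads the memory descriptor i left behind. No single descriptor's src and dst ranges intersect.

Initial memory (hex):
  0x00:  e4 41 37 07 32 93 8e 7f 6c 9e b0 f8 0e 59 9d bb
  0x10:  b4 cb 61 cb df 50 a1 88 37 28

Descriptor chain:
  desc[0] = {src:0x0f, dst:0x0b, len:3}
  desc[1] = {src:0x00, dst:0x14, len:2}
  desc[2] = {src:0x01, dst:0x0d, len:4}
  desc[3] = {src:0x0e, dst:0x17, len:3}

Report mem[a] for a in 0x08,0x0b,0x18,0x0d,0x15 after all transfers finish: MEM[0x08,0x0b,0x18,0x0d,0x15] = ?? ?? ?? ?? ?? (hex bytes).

#0 dst[0x0b+3] := {0xbb,0xb4,0xcb}
#1 dst[0x14+2] := {0xe4,0x41}
#2 dst[0x0d+4] := {0x41,0x37,0x07,0x32}
#3 dst[0x17+3] := {0x37,0x07,0x32}
query mem[0x08]=0x6c, mem[0x0b]=0xbb, mem[0x18]=0x07, mem[0x0d]=0x41, mem[0x15]=0x41

MEM[0x08,0x0b,0x18,0x0d,0x15] = 6c bb 07 41 41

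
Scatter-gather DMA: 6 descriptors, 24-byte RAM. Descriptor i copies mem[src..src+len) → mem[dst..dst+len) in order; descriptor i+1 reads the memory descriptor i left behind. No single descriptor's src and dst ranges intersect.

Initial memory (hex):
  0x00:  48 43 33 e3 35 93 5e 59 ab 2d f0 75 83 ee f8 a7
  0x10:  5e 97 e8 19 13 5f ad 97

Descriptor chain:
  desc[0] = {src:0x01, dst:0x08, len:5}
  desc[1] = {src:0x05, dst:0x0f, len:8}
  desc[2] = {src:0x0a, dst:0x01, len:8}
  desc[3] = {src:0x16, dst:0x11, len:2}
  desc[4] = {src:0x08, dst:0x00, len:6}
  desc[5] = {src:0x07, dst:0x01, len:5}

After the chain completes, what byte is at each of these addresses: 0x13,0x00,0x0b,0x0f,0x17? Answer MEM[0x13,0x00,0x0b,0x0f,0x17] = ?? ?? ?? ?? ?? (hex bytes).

[0] 0x01->0x08 len=5 : 43 33 e3 35 93
[1] 0x05->0x0f len=8 : 93 5e 59 43 33 e3 35 93
[2] 0x0a->0x01 len=8 : e3 35 93 ee f8 93 5e 59
[3] 0x16->0x11 len=2 : 93 97
[4] 0x08->0x00 len=6 : 59 33 e3 35 93 ee
[5] 0x07->0x01 len=5 : 5e 59 33 e3 35
query mem[0x13]=0x33, mem[0x00]=0x59, mem[0x0b]=0x35, mem[0x0f]=0x93, mem[0x17]=0x97

MEM[0x13,0x00,0x0b,0x0f,0x17] = 33 59 35 93 97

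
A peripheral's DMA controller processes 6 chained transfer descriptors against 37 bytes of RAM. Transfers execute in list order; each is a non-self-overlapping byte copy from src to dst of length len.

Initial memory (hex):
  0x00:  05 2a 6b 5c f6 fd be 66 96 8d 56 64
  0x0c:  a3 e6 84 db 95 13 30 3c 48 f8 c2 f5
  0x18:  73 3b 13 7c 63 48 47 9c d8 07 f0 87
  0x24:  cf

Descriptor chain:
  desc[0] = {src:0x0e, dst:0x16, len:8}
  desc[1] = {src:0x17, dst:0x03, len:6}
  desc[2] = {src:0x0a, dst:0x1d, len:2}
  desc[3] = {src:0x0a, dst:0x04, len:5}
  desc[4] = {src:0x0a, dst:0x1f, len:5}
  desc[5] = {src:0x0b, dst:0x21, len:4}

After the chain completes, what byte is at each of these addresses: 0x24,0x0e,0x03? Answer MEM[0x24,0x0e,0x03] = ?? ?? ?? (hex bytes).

#0 dst[0x16+8] := {0x84,0xdb,0x95,0x13,0x30,0x3c,0x48,0xf8}
#1 dst[0x03+6] := {0xdb,0x95,0x13,0x30,0x3c,0x48}
#2 dst[0x1d+2] := {0x56,0x64}
#3 dst[0x04+5] := {0x56,0x64,0xa3,0xe6,0x84}
#4 dst[0x1f+5] := {0x56,0x64,0xa3,0xe6,0x84}
#5 dst[0x21+4] := {0x64,0xa3,0xe6,0x84}
query mem[0x24]=0x84, mem[0x0e]=0x84, mem[0x03]=0xdb

MEM[0x24,0x0e,0x03] = 84 84 db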